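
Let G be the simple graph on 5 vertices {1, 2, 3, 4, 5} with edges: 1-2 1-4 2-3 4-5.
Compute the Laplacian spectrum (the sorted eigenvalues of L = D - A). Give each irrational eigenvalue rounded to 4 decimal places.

Reading degrees in the order [1, 2, 3, 4, 5] gives [2, 2, 1, 2, 1]; set D = diag(2, 2, 1, 2, 1) and form L = D - A. Since every row of L sums to 0, the all-ones vector is in the kernel and 0 is an eigenvalue. By the matrix-tree theorem the graph has (1/5) * product of the nonzero eigenvalues = 1 spanning tree.

[0, 0.3820, 1.3820, 2.6180, 3.6180]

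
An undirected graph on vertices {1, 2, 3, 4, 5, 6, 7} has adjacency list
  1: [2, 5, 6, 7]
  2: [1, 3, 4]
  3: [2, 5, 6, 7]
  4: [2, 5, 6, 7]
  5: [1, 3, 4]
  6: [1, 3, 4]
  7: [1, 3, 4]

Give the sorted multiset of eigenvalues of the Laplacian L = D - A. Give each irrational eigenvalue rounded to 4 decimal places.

With the vertex order [1, 2, 3, 4, 5, 6, 7], the degrees are [4, 3, 4, 4, 3, 3, 3], giving D = diag(4, 3, 4, 4, 3, 3, 3) and L = D - A. Since every row of L sums to 0, the all-ones vector is in the kernel and 0 is an eigenvalue. The single zero eigenvalue shows the graph is connected. There is one zero in the spectrum, matching the 1 component. By the matrix-tree theorem the graph has (1/7) * product of the nonzero eigenvalues = 432 spanning trees.

[0, 3, 3, 3, 4, 4, 7]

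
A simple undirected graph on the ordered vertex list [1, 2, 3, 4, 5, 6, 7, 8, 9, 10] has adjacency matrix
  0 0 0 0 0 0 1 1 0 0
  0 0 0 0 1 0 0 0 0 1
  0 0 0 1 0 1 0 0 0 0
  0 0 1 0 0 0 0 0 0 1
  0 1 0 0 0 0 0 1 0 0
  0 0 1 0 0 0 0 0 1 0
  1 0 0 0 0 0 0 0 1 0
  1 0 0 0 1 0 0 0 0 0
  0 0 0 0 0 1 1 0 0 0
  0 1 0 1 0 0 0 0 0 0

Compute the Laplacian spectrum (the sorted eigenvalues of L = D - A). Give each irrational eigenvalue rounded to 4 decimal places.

Each diagonal entry of L is the vertex degree and each off-diagonal entry is -1 where an edge is present, 0 otherwise; in the order [1, 2, 3, 4, 5, 6, 7, 8, 9, 10] the diagonal is [2, 2, 2, 2, 2, 2, 2, 2, 2, 2]. L is symmetric positive semidefinite, so every eigenvalue is real and nonnegative. The single zero eigenvalue shows the graph is connected. The eigenvalues sum to 20, which equals trace(L) = 2|E|.

[0, 0.3820, 0.3820, 1.3820, 1.3820, 2.6180, 2.6180, 3.6180, 3.6180, 4]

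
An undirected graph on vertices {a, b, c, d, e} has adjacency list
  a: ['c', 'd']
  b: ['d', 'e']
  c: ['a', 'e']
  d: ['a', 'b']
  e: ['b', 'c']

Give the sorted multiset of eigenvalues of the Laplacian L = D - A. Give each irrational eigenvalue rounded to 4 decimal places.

With the vertex order [a, b, c, d, e], the degrees are [2, 2, 2, 2, 2], giving D = diag(2, 2, 2, 2, 2) and L = D - A. The multiplicity of 0 as a Laplacian eigenvalue equals the number of connected components. The single zero eigenvalue shows the graph is connected. By the matrix-tree theorem the graph has (1/5) * product of the nonzero eigenvalues = 5 spanning trees. There is one zero in the spectrum, matching the 1 component.

[0, 1.3820, 1.3820, 3.6180, 3.6180]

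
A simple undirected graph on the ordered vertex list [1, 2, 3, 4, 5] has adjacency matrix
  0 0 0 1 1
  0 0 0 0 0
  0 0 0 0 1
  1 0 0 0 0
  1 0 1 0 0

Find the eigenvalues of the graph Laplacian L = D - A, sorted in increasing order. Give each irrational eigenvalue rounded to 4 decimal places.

[0, 0, 0.5858, 2, 3.4142]

Reading degrees in the order [1, 2, 3, 4, 5] gives [2, 0, 1, 1, 2]; set D = diag(2, 0, 1, 1, 2) and form L = D - A. Diagonalising L (or applying a numerical eigensolver to the 5x5 matrix) gives the spectrum above. The 2 zero eigenvalues correspond to the 2 connected components. The eigenvalues sum to 6, which equals trace(L) = 2|E|.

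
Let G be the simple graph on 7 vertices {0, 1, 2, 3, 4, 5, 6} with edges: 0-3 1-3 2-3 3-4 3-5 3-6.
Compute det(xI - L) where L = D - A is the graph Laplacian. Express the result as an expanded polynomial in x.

x^7 - 12x^6 + 45x^5 - 80x^4 + 75x^3 - 36x^2 + 7x

Reading degrees in the order [0, 1, 2, 3, 4, 5, 6] gives [1, 1, 1, 6, 1, 1, 1]; set D = diag(1, 1, 1, 6, 1, 1, 1) and form L = D - A. Computing det(xI - L) by cofactor expansion (or equivalently via sum-over-permutations) gives x^7 - 12x^6 + 45x^5 - 80x^4 + 75x^3 - 36x^2 + 7x. Since p(0) = det(-L) = 0, x divides p(x). There is one zero in the spectrum, matching the 1 component. By the matrix-tree theorem the graph has (1/7) * product of the nonzero eigenvalues = 1 spanning tree.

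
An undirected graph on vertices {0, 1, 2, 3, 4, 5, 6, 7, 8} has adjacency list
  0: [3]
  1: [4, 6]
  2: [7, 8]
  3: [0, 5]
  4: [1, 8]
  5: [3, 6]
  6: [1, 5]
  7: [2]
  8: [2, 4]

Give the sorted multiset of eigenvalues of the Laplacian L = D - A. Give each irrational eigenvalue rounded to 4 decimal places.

[0, 0.1206, 0.4679, 1, 1.6527, 2.3473, 3, 3.5321, 3.8794]

Each diagonal entry of L is the vertex degree and each off-diagonal entry is -1 where an edge is present, 0 otherwise; in the order [0, 1, 2, 3, 4, 5, 6, 7, 8] the diagonal is [1, 2, 2, 2, 2, 2, 2, 1, 2]. L is symmetric positive semidefinite, so every eigenvalue is real and nonnegative. The largest eigenvalue, 3.8794, is at most the vertex count 9. There is one zero in the spectrum, matching the 1 component.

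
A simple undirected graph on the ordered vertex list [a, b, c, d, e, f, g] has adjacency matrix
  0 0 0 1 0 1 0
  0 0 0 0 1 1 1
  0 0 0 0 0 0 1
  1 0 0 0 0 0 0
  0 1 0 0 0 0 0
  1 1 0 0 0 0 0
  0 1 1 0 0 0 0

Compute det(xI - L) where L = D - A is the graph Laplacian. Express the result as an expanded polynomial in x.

x^7 - 12x^6 + 54x^5 - 114x^4 + 115x^3 - 50x^2 + 7x

With the vertex order [a, b, c, d, e, f, g], the degrees are [2, 3, 1, 1, 1, 2, 2], giving D = diag(2, 3, 1, 1, 1, 2, 2) and L = D - A. L has integer entries, so p(x) = det(xI - L) has integer coefficients. Expanding the determinant yields x^7 - 12x^6 + 54x^5 - 114x^4 + 115x^3 - 50x^2 + 7x. The constant term is 0 because L is singular (the all-ones vector lies in its kernel).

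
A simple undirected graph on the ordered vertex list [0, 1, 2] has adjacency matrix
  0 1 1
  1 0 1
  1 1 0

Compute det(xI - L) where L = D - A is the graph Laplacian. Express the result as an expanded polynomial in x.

x^3 - 6x^2 + 9x

Reading degrees in the order [0, 1, 2] gives [2, 2, 2]; set D = diag(2, 2, 2) and form L = D - A. The eigenvalues of L are [0, 3, 3]; the characteristic polynomial is the product of (x - lambda_i), which multiplies out to x^3 - 6x^2 + 9x. Since p(0) = det(-L) = 0, x divides p(x). By the matrix-tree theorem the graph has (1/3) * product of the nonzero eigenvalues = 3 spanning trees. The eigenvalues sum to 6, which equals trace(L) = 2|E|.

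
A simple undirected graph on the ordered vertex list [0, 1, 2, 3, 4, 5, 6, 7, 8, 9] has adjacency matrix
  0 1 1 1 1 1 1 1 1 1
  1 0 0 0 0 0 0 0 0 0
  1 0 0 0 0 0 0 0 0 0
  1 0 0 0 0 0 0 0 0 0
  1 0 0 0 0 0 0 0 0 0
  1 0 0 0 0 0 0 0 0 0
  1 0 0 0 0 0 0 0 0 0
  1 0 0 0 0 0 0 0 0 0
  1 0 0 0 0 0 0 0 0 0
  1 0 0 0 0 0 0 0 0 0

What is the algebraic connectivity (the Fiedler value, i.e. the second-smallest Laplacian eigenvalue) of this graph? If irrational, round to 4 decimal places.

1

Each diagonal entry of L is the vertex degree and each off-diagonal entry is -1 where an edge is present, 0 otherwise; in the order [0, 1, 2, 3, 4, 5, 6, 7, 8, 9] the diagonal is [9, 1, 1, 1, 1, 1, 1, 1, 1, 1]. The sorted Laplacian eigenvalues are [0, 1, 1, 1, 1, 1, 1, 1, 1, 10]; the algebraic connectivity is the second entry, 1. The eigenvalues sum to 18, which equals trace(L) = 2|E|.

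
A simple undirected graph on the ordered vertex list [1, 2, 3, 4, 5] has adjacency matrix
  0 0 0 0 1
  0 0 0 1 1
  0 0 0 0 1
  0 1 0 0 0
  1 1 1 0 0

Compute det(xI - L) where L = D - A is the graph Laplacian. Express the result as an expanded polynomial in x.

With the vertex order [1, 2, 3, 4, 5], the degrees are [1, 2, 1, 1, 3], giving D = diag(1, 2, 1, 1, 3) and L = D - A. Computing det(xI - L) by cofactor expansion (or equivalently via sum-over-permutations) gives x^5 - 8x^4 + 20x^3 - 18x^2 + 5x. Since p(0) = det(-L) = 0, x divides p(x). The largest eigenvalue, 4.1701, is at most the vertex count 5.

x^5 - 8x^4 + 20x^3 - 18x^2 + 5x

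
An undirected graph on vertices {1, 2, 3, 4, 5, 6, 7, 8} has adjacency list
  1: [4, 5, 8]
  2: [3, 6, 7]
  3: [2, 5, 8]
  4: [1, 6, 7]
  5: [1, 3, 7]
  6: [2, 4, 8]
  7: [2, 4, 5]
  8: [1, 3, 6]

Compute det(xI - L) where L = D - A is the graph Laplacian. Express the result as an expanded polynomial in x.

x^8 - 24x^7 + 240x^6 - 1296x^5 + 4080x^4 - 7488x^3 + 7424x^2 - 3072x

Reading degrees in the order [1, 2, 3, 4, 5, 6, 7, 8] gives [3, 3, 3, 3, 3, 3, 3, 3]; set D = diag(3, 3, 3, 3, 3, 3, 3, 3) and form L = D - A. L has integer entries, so p(x) = det(xI - L) has integer coefficients. Expanding the determinant yields x^8 - 24x^7 + 240x^6 - 1296x^5 + 4080x^4 - 7488x^3 + 7424x^2 - 3072x. The coefficient of x^7 equals -trace(L) = -24, matching the sum of degrees. By the matrix-tree theorem the graph has (1/8) * product of the nonzero eigenvalues = 384 spanning trees.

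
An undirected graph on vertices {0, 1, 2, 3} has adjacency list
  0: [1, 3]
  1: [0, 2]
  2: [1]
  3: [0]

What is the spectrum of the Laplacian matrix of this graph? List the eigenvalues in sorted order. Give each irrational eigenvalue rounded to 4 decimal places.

[0, 0.5858, 2, 3.4142]

With the vertex order [0, 1, 2, 3], the degrees are [2, 2, 1, 1], giving D = diag(2, 2, 1, 1) and L = D - A. L is symmetric positive semidefinite, so every eigenvalue is real and nonnegative. There is one zero in the spectrum, matching the 1 component.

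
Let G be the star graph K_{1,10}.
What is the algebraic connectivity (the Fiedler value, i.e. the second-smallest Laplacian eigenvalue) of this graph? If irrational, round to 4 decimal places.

1

The graph has 11 vertices and degree multiset [10, 1, 1, 1, 1, 1, 1, 1, 1, 1, 1]; D is the diagonal matrix of degrees and L = D - A. The sorted Laplacian eigenvalues are [0, 1, 1, 1, 1, 1, 1, 1, 1, 1, 11]; the algebraic connectivity is the second entry, 1. The eigenvalues sum to 20, which equals trace(L) = 2|E|.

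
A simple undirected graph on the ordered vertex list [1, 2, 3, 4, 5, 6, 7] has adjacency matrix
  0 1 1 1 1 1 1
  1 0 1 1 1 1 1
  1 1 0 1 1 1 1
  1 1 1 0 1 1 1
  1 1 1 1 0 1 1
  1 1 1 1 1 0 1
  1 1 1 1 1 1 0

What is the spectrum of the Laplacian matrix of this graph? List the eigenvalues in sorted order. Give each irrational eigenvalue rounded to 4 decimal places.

Reading degrees in the order [1, 2, 3, 4, 5, 6, 7] gives [6, 6, 6, 6, 6, 6, 6]; set D = diag(6, 6, 6, 6, 6, 6, 6) and form L = D - A. L is symmetric positive semidefinite, so every eigenvalue is real and nonnegative. The eigenvalues sum to 42, which equals trace(L) = 2|E|. By the matrix-tree theorem the graph has (1/7) * product of the nonzero eigenvalues = 16807 spanning trees.

[0, 7, 7, 7, 7, 7, 7]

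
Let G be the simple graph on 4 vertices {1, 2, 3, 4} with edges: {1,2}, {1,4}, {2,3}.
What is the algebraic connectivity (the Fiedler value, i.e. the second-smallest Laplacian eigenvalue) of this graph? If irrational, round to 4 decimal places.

Reading degrees in the order [1, 2, 3, 4] gives [2, 2, 1, 1]; set D = diag(2, 2, 1, 1) and form L = D - A. The smallest Laplacian eigenvalue is always 0. The next one, lambda_2 = 0.5858, measures how hard the graph is to disconnect: larger values mean better connectivity. The largest eigenvalue, 3.4142, is at most the vertex count 4.

0.5858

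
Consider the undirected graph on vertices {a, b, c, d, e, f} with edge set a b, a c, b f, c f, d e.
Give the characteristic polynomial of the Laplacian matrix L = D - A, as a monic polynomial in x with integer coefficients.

Reading degrees in the order [a, b, c, d, e, f] gives [2, 2, 2, 1, 1, 2]; set D = diag(2, 2, 2, 1, 1, 2) and form L = D - A. The eigenvalues of L are [0, 0, 2, 2, 2, 4]; the characteristic polynomial is the product of (x - lambda_i), which multiplies out to x^6 - 10x^5 + 36x^4 - 56x^3 + 32x^2. Since p(0) = det(-L) = 0, x divides p(x). The largest eigenvalue, 4, is at most the vertex count 6.

x^6 - 10x^5 + 36x^4 - 56x^3 + 32x^2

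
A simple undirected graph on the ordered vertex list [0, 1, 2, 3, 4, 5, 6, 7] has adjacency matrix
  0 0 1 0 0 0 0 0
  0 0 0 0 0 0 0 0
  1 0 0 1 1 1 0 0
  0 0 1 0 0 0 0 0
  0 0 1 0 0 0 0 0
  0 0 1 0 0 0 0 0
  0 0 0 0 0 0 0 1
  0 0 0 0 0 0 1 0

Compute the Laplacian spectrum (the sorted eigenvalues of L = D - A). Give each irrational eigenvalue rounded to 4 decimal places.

[0, 0, 0, 1, 1, 1, 2, 5]

Each diagonal entry of L is the vertex degree and each off-diagonal entry is -1 where an edge is present, 0 otherwise; in the order [0, 1, 2, 3, 4, 5, 6, 7] the diagonal is [1, 0, 4, 1, 1, 1, 1, 1]. Since every row of L sums to 0, the all-ones vector is in the kernel and 0 is an eigenvalue. The 3 zero eigenvalues correspond to the 3 connected components. The largest eigenvalue, 5, is at most the vertex count 8.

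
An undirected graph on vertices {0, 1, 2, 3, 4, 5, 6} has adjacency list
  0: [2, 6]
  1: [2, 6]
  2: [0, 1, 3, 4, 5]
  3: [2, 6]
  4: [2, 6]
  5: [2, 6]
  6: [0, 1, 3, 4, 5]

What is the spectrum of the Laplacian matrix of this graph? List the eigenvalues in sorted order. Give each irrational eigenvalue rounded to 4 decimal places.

With the vertex order [0, 1, 2, 3, 4, 5, 6], the degrees are [2, 2, 5, 2, 2, 2, 5], giving D = diag(2, 2, 5, 2, 2, 2, 5) and L = D - A. Diagonalising L (or applying a numerical eigensolver to the 7x7 matrix) gives the spectrum above. By the matrix-tree theorem the graph has (1/7) * product of the nonzero eigenvalues = 80 spanning trees.

[0, 2, 2, 2, 2, 5, 7]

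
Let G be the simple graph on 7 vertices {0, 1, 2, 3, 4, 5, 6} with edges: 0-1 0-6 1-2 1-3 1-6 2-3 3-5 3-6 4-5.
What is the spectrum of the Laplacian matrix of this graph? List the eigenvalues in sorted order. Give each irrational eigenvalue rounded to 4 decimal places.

With the vertex order [0, 1, 2, 3, 4, 5, 6], the degrees are [2, 4, 2, 4, 1, 2, 3], giving D = diag(2, 4, 2, 4, 1, 2, 3) and L = D - A. L is symmetric positive semidefinite, so every eigenvalue is real and nonnegative. The eigenvalues sum to 18, which equals trace(L) = 2|E|.

[0, 0.4376, 1.6187, 2.3961, 3.3179, 4.8749, 5.3548]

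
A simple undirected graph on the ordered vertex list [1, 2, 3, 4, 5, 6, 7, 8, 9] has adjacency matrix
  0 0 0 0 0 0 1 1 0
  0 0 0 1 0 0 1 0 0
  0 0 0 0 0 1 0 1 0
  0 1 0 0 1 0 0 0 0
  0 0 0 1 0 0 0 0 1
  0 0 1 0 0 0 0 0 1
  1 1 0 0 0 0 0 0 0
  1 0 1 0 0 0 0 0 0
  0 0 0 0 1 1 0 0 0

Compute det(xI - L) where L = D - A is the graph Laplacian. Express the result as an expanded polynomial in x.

x^9 - 18x^8 + 135x^7 - 546x^6 + 1287x^5 - 1782x^4 + 1386x^3 - 540x^2 + 81x

Reading degrees in the order [1, 2, 3, 4, 5, 6, 7, 8, 9] gives [2, 2, 2, 2, 2, 2, 2, 2, 2]; set D = diag(2, 2, 2, 2, 2, 2, 2, 2, 2) and form L = D - A. Computing det(xI - L) by cofactor expansion (or equivalently via sum-over-permutations) gives x^9 - 18x^8 + 135x^7 - 546x^6 + 1287x^5 - 1782x^4 + 1386x^3 - 540x^2 + 81x. Since p(0) = det(-L) = 0, x divides p(x).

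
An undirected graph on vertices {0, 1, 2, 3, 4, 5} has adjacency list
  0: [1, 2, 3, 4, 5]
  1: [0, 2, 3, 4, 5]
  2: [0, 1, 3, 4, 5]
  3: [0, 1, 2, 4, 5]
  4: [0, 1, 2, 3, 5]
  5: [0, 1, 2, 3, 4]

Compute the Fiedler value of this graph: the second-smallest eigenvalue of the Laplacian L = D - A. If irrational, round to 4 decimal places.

Each diagonal entry of L is the vertex degree and each off-diagonal entry is -1 where an edge is present, 0 otherwise; in the order [0, 1, 2, 3, 4, 5] the diagonal is [5, 5, 5, 5, 5, 5]. Computing the eigenvalues of L and sorting gives [0, 6, 6, 6, 6, 6]. The Fiedler value lambda_2 = 6 is strictly positive, so the graph is connected. The largest eigenvalue, 6, is at most the vertex count 6.

6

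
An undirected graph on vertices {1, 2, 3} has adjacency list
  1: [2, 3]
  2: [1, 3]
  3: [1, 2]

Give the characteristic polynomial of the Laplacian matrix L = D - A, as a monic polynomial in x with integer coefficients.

x^3 - 6x^2 + 9x

With the vertex order [1, 2, 3], the degrees are [2, 2, 2], giving D = diag(2, 2, 2) and L = D - A. The eigenvalues of L are [0, 3, 3]; the characteristic polynomial is the product of (x - lambda_i), which multiplies out to x^3 - 6x^2 + 9x. The coefficient of x^2 equals -trace(L) = -6, matching the sum of degrees. The largest eigenvalue, 3, is at most the vertex count 3.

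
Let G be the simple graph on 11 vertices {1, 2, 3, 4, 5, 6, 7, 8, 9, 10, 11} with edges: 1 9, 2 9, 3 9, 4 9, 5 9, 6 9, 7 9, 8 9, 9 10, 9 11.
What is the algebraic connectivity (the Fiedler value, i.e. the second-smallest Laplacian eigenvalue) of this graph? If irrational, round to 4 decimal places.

1

Each diagonal entry of L is the vertex degree and each off-diagonal entry is -1 where an edge is present, 0 otherwise; in the order [1, 2, 3, 4, 5, 6, 7, 8, 9, 10, 11] the diagonal is [1, 1, 1, 1, 1, 1, 1, 1, 10, 1, 1]. The smallest Laplacian eigenvalue is always 0. The next one, lambda_2 = 1, measures how hard the graph is to disconnect: larger values mean better connectivity.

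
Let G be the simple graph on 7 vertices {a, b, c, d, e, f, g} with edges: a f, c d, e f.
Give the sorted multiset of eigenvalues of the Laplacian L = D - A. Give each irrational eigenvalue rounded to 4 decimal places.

[0, 0, 0, 0, 1, 2, 3]

Each diagonal entry of L is the vertex degree and each off-diagonal entry is -1 where an edge is present, 0 otherwise; in the order [a, b, c, d, e, f, g] the diagonal is [1, 0, 1, 1, 1, 2, 0]. Since every row of L sums to 0, the all-ones vector is in the kernel and 0 is an eigenvalue. The 4 zero eigenvalues correspond to the 4 connected components. There are 4 zeros in the spectrum, matching the 4 components. The eigenvalues sum to 6, which equals trace(L) = 2|E|.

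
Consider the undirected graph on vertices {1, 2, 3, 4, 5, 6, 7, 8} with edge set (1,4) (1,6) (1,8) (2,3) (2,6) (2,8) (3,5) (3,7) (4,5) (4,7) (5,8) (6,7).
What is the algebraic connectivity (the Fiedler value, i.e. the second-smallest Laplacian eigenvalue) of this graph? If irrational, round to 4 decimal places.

Reading degrees in the order [1, 2, 3, 4, 5, 6, 7, 8] gives [3, 3, 3, 3, 3, 3, 3, 3]; set D = diag(3, 3, 3, 3, 3, 3, 3, 3) and form L = D - A. The smallest Laplacian eigenvalue is always 0. The next one, lambda_2 = 2, measures how hard the graph is to disconnect: larger values mean better connectivity.

2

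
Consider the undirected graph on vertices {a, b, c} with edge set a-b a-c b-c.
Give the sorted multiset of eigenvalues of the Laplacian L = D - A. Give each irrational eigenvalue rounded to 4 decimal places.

With the vertex order [a, b, c], the degrees are [2, 2, 2], giving D = diag(2, 2, 2) and L = D - A. The multiplicity of 0 as a Laplacian eigenvalue equals the number of connected components. There is one zero in the spectrum, matching the 1 component. By the matrix-tree theorem the graph has (1/3) * product of the nonzero eigenvalues = 3 spanning trees.

[0, 3, 3]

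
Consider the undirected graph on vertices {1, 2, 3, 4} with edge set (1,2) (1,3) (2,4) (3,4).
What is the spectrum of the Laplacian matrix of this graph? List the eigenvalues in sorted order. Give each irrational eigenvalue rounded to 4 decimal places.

With the vertex order [1, 2, 3, 4], the degrees are [2, 2, 2, 2], giving D = diag(2, 2, 2, 2) and L = D - A. The multiplicity of 0 as a Laplacian eigenvalue equals the number of connected components. The single zero eigenvalue shows the graph is connected. By the matrix-tree theorem the graph has (1/4) * product of the nonzero eigenvalues = 4 spanning trees. There is one zero in the spectrum, matching the 1 component.

[0, 2, 2, 4]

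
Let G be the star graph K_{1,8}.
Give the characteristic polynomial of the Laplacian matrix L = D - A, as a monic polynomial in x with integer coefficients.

The graph has 9 vertices and degree multiset [8, 1, 1, 1, 1, 1, 1, 1, 1]; D is the diagonal matrix of degrees and L = D - A. The eigenvalues of L are [0, 1, 1, 1, 1, 1, 1, 1, 9]; the characteristic polynomial is the product of (x - lambda_i), which multiplies out to x^9 - 16x^8 + 84x^7 - 224x^6 + 350x^5 - 336x^4 + 196x^3 - 64x^2 + 9x. The coefficient of x^8 equals -trace(L) = -16, matching the sum of degrees.

x^9 - 16x^8 + 84x^7 - 224x^6 + 350x^5 - 336x^4 + 196x^3 - 64x^2 + 9x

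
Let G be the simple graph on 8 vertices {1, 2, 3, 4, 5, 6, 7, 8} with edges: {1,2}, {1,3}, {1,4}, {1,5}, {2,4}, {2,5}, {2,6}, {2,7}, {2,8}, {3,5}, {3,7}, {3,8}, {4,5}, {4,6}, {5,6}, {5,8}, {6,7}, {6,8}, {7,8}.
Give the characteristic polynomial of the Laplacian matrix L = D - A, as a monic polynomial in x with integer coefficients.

Reading degrees in the order [1, 2, 3, 4, 5, 6, 7, 8] gives [4, 6, 4, 4, 6, 5, 4, 5]; set D = diag(4, 6, 4, 4, 6, 5, 4, 5) and form L = D - A. L has integer entries, so p(x) = det(xI - L) has integer coefficients. Expanding the determinant yields x^8 - 38x^7 + 610x^6 - 5356x^5 + 27745x^4 - 84676x^3 + 140773x^2 - 98216x. Since p(0) = det(-L) = 0, x divides p(x). The largest eigenvalue, 7.4797, is at most the vertex count 8.

x^8 - 38x^7 + 610x^6 - 5356x^5 + 27745x^4 - 84676x^3 + 140773x^2 - 98216x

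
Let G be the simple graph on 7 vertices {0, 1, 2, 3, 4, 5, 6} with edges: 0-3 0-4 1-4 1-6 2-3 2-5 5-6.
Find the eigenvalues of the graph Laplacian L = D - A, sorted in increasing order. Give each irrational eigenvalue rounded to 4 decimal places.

[0, 0.7530, 0.7530, 2.4450, 2.4450, 3.8019, 3.8019]

Reading degrees in the order [0, 1, 2, 3, 4, 5, 6] gives [2, 2, 2, 2, 2, 2, 2]; set D = diag(2, 2, 2, 2, 2, 2, 2) and form L = D - A. L is symmetric positive semidefinite, so every eigenvalue is real and nonnegative.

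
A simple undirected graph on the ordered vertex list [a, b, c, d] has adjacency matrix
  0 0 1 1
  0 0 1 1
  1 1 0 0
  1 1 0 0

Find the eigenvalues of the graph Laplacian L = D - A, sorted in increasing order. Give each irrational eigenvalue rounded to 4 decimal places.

[0, 2, 2, 4]

Each diagonal entry of L is the vertex degree and each off-diagonal entry is -1 where an edge is present, 0 otherwise; in the order [a, b, c, d] the diagonal is [2, 2, 2, 2]. The multiplicity of 0 as a Laplacian eigenvalue equals the number of connected components.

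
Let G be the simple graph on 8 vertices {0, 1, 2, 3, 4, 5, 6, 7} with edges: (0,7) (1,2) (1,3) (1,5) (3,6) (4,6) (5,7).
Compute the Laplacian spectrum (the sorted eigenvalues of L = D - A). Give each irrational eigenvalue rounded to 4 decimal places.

[0, 0.1981, 0.4915, 1.3204, 1.5550, 2.8258, 3.2470, 4.3623]

Each diagonal entry of L is the vertex degree and each off-diagonal entry is -1 where an edge is present, 0 otherwise; in the order [0, 1, 2, 3, 4, 5, 6, 7] the diagonal is [1, 3, 1, 2, 1, 2, 2, 2]. L is symmetric positive semidefinite, so every eigenvalue is real and nonnegative. The single zero eigenvalue shows the graph is connected. The eigenvalues sum to 14, which equals trace(L) = 2|E|.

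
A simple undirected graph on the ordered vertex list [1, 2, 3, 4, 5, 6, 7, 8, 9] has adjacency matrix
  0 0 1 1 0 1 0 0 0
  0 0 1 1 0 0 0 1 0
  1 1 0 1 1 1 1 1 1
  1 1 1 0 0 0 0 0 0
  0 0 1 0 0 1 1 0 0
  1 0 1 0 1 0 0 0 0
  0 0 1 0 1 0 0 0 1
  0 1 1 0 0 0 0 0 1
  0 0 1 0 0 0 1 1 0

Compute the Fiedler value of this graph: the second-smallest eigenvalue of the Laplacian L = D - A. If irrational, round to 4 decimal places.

With the vertex order [1, 2, 3, 4, 5, 6, 7, 8, 9], the degrees are [3, 3, 8, 3, 3, 3, 3, 3, 3], giving D = diag(3, 3, 8, 3, 3, 3, 3, 3, 3) and L = D - A. The sorted Laplacian eigenvalues are [0, 1.5858, 1.5858, 3, 3, 4.4142, 4.4142, 5, 9]; the algebraic connectivity is the second entry, 1.5858. By the matrix-tree theorem the graph has (1/9) * product of the nonzero eigenvalues = 2205 spanning trees.

1.5858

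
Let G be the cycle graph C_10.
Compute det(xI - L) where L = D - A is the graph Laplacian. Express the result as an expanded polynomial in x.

The graph has 10 vertices and degree multiset [2, 2, 2, 2, 2, 2, 2, 2, 2, 2]; D is the diagonal matrix of degrees and L = D - A. Computing det(xI - L) by cofactor expansion (or equivalently via sum-over-permutations) gives x^10 - 20x^9 + 170x^8 - 800x^7 + 2275x^6 - 4004x^5 + 4290x^4 - 2640x^3 + 825x^2 - 100x. The coefficient of x^9 equals -trace(L) = -20, matching the sum of degrees.

x^10 - 20x^9 + 170x^8 - 800x^7 + 2275x^6 - 4004x^5 + 4290x^4 - 2640x^3 + 825x^2 - 100x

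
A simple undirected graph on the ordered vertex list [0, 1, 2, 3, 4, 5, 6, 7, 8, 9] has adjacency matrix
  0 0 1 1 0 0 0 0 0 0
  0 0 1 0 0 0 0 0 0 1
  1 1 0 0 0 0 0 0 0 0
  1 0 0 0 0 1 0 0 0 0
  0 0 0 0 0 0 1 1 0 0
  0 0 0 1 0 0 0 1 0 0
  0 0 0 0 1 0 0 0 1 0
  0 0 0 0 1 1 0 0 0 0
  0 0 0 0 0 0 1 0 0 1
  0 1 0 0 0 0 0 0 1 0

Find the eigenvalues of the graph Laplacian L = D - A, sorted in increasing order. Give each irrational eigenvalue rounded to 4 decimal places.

[0, 0.3820, 0.3820, 1.3820, 1.3820, 2.6180, 2.6180, 3.6180, 3.6180, 4]

Reading degrees in the order [0, 1, 2, 3, 4, 5, 6, 7, 8, 9] gives [2, 2, 2, 2, 2, 2, 2, 2, 2, 2]; set D = diag(2, 2, 2, 2, 2, 2, 2, 2, 2, 2) and form L = D - A. L is symmetric positive semidefinite, so every eigenvalue is real and nonnegative. The single zero eigenvalue shows the graph is connected. There is one zero in the spectrum, matching the 1 component.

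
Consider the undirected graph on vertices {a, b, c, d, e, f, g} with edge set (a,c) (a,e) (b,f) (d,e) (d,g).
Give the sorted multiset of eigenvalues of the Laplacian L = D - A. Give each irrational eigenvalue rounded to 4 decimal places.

[0, 0, 0.3820, 1.3820, 2, 2.6180, 3.6180]

With the vertex order [a, b, c, d, e, f, g], the degrees are [2, 1, 1, 2, 2, 1, 1], giving D = diag(2, 1, 1, 2, 2, 1, 1) and L = D - A. L is symmetric positive semidefinite, so every eigenvalue is real and nonnegative. The 2 zero eigenvalues correspond to the 2 connected components. The largest eigenvalue, 3.6180, is at most the vertex count 7.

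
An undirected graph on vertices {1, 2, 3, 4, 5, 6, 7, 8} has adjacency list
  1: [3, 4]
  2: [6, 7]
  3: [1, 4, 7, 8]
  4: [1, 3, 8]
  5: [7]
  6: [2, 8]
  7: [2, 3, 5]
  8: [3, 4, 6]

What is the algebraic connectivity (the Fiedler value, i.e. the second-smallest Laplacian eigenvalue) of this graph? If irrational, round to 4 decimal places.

0.5941

Reading degrees in the order [1, 2, 3, 4, 5, 6, 7, 8] gives [2, 2, 4, 3, 1, 2, 3, 3]; set D = diag(2, 2, 4, 3, 1, 2, 3, 3) and form L = D - A. Computing the eigenvalues of L and sorting gives [0, 0.5941, 0.9407, 2.1157, 2.8167, 3.7252, 4.4675, 5.3401]. The Fiedler value lambda_2 = 0.5941 is strictly positive, so the graph is connected.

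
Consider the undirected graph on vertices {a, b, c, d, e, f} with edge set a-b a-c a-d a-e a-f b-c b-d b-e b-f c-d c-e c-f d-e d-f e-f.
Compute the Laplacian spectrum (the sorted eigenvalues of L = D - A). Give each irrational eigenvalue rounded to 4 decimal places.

[0, 6, 6, 6, 6, 6]

Each diagonal entry of L is the vertex degree and each off-diagonal entry is -1 where an edge is present, 0 otherwise; in the order [a, b, c, d, e, f] the diagonal is [5, 5, 5, 5, 5, 5]. Diagonalising L (or applying a numerical eigensolver to the 6x6 matrix) gives the spectrum above. The single zero eigenvalue shows the graph is connected. The eigenvalues sum to 30, which equals trace(L) = 2|E|. There is one zero in the spectrum, matching the 1 component.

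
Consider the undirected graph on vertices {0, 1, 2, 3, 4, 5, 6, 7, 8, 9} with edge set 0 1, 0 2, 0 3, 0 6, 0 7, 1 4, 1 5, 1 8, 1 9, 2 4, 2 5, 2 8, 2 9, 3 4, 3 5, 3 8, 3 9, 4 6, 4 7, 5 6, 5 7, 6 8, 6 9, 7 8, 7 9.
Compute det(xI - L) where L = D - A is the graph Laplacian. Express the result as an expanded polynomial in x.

x^10 - 50x^9 + 1100x^8 - 14000x^7 + 113750x^6 - 612500x^5 + 2187500x^4 - 5000000x^3 + 6640625x^2 - 3906250x

Each diagonal entry of L is the vertex degree and each off-diagonal entry is -1 where an edge is present, 0 otherwise; in the order [0, 1, 2, 3, 4, 5, 6, 7, 8, 9] the diagonal is [5, 5, 5, 5, 5, 5, 5, 5, 5, 5]. L has integer entries, so p(x) = det(xI - L) has integer coefficients. Expanding the determinant yields x^10 - 50x^9 + 1100x^8 - 14000x^7 + 113750x^6 - 612500x^5 + 2187500x^4 - 5000000x^3 + 6640625x^2 - 3906250x. The coefficient of x^9 equals -trace(L) = -50, matching the sum of degrees. There is one zero in the spectrum, matching the 1 component.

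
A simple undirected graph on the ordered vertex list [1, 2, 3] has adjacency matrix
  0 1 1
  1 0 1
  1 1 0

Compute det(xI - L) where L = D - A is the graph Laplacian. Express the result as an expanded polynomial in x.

With the vertex order [1, 2, 3], the degrees are [2, 2, 2], giving D = diag(2, 2, 2) and L = D - A. L has integer entries, so p(x) = det(xI - L) has integer coefficients. Expanding the determinant yields x^3 - 6x^2 + 9x. The coefficient of x^2 equals -trace(L) = -6, matching the sum of degrees.

x^3 - 6x^2 + 9x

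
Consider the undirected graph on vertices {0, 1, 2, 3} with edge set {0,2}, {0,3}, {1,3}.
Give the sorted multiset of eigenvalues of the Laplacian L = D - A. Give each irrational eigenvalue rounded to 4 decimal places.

[0, 0.5858, 2, 3.4142]

Each diagonal entry of L is the vertex degree and each off-diagonal entry is -1 where an edge is present, 0 otherwise; in the order [0, 1, 2, 3] the diagonal is [2, 1, 1, 2]. L is symmetric positive semidefinite, so every eigenvalue is real and nonnegative.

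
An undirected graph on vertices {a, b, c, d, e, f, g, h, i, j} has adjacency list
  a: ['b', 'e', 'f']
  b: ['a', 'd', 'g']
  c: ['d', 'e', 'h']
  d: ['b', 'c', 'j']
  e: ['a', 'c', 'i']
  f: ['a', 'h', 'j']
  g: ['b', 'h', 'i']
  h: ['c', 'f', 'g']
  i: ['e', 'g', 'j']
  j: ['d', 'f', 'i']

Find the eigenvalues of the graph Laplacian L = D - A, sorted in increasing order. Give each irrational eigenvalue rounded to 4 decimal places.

[0, 2, 2, 2, 2, 2, 5, 5, 5, 5]

Reading degrees in the order [a, b, c, d, e, f, g, h, i, j] gives [3, 3, 3, 3, 3, 3, 3, 3, 3, 3]; set D = diag(3, 3, 3, 3, 3, 3, 3, 3, 3, 3) and form L = D - A. L is symmetric positive semidefinite, so every eigenvalue is real and nonnegative. The largest eigenvalue, 5, is at most the vertex count 10.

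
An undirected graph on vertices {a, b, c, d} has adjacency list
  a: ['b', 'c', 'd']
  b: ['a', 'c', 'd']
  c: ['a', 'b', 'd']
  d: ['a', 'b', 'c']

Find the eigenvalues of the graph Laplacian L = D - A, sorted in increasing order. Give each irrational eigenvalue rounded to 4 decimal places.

[0, 4, 4, 4]

With the vertex order [a, b, c, d], the degrees are [3, 3, 3, 3], giving D = diag(3, 3, 3, 3) and L = D - A. Since every row of L sums to 0, the all-ones vector is in the kernel and 0 is an eigenvalue.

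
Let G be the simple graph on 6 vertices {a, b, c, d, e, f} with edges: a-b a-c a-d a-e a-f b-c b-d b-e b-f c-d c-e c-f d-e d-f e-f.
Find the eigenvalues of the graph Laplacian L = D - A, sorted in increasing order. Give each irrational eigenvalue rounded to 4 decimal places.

[0, 6, 6, 6, 6, 6]

With the vertex order [a, b, c, d, e, f], the degrees are [5, 5, 5, 5, 5, 5], giving D = diag(5, 5, 5, 5, 5, 5) and L = D - A. L is symmetric positive semidefinite, so every eigenvalue is real and nonnegative. The largest eigenvalue, 6, is at most the vertex count 6.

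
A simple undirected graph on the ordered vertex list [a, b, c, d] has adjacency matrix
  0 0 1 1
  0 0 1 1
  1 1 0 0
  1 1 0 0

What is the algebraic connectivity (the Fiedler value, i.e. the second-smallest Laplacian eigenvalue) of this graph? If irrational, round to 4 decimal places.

With the vertex order [a, b, c, d], the degrees are [2, 2, 2, 2], giving D = diag(2, 2, 2, 2) and L = D - A. The sorted Laplacian eigenvalues are [0, 2, 2, 4]; the algebraic connectivity is the second entry, 2. The eigenvalues sum to 8, which equals trace(L) = 2|E|.

2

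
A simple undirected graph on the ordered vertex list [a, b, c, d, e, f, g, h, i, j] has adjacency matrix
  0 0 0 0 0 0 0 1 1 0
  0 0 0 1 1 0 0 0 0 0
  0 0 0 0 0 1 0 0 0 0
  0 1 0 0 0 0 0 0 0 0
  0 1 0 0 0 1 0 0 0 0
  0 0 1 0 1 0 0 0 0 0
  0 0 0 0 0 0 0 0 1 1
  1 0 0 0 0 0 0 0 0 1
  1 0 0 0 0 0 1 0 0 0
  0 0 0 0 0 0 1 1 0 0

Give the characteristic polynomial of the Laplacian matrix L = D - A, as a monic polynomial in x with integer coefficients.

Each diagonal entry of L is the vertex degree and each off-diagonal entry is -1 where an edge is present, 0 otherwise; in the order [a, b, c, d, e, f, g, h, i, j] the diagonal is [2, 2, 1, 1, 2, 2, 2, 2, 2, 2]. Computing det(xI - L) by cofactor expansion (or equivalently via sum-over-permutations) gives x^10 - 18x^9 + 136x^8 - 560x^7 + 1365x^6 - 2000x^5 + 1700x^4 - 750x^3 + 125x^2. The constant term is 0 because L is singular (the all-ones vector lies in its kernel). The largest eigenvalue, 3.6180, is at most the vertex count 10. The eigenvalues sum to 18, which equals trace(L) = 2|E|.

x^10 - 18x^9 + 136x^8 - 560x^7 + 1365x^6 - 2000x^5 + 1700x^4 - 750x^3 + 125x^2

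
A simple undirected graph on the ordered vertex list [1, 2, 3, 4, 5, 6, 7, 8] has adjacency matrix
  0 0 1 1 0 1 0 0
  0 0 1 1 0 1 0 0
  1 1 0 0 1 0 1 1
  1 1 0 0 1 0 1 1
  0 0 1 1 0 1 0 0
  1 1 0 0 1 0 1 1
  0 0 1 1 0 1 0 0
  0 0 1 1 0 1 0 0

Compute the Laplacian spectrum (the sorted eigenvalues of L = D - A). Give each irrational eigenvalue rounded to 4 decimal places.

Each diagonal entry of L is the vertex degree and each off-diagonal entry is -1 where an edge is present, 0 otherwise; in the order [1, 2, 3, 4, 5, 6, 7, 8] the diagonal is [3, 3, 5, 5, 3, 5, 3, 3]. Diagonalising L (or applying a numerical eigensolver to the 8x8 matrix) gives the spectrum above. The eigenvalues sum to 30, which equals trace(L) = 2|E|. There is one zero in the spectrum, matching the 1 component.

[0, 3, 3, 3, 3, 5, 5, 8]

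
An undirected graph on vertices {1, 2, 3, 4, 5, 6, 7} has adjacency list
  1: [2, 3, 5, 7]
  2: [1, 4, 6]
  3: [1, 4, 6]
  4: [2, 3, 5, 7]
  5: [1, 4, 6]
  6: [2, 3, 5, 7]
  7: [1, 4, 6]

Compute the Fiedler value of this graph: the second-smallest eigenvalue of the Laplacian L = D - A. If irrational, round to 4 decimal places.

Each diagonal entry of L is the vertex degree and each off-diagonal entry is -1 where an edge is present, 0 otherwise; in the order [1, 2, 3, 4, 5, 6, 7] the diagonal is [4, 3, 3, 4, 3, 4, 3]. The smallest Laplacian eigenvalue is always 0. The next one, lambda_2 = 3, measures how hard the graph is to disconnect: larger values mean better connectivity. The eigenvalues sum to 24, which equals trace(L) = 2|E|.

3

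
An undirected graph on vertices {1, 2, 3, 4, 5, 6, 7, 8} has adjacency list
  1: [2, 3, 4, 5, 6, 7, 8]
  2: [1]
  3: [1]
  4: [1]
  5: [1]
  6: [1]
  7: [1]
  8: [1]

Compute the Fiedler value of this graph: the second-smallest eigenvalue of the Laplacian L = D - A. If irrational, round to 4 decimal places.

With the vertex order [1, 2, 3, 4, 5, 6, 7, 8], the degrees are [7, 1, 1, 1, 1, 1, 1, 1], giving D = diag(7, 1, 1, 1, 1, 1, 1, 1) and L = D - A. The smallest Laplacian eigenvalue is always 0. The next one, lambda_2 = 1, measures how hard the graph is to disconnect: larger values mean better connectivity.

1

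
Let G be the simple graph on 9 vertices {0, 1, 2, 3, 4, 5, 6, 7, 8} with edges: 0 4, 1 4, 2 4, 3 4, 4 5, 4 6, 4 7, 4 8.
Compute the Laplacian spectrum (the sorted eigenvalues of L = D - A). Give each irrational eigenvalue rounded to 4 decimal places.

[0, 1, 1, 1, 1, 1, 1, 1, 9]

Reading degrees in the order [0, 1, 2, 3, 4, 5, 6, 7, 8] gives [1, 1, 1, 1, 8, 1, 1, 1, 1]; set D = diag(1, 1, 1, 1, 8, 1, 1, 1, 1) and form L = D - A. L is symmetric positive semidefinite, so every eigenvalue is real and nonnegative. The single zero eigenvalue shows the graph is connected. There is one zero in the spectrum, matching the 1 component.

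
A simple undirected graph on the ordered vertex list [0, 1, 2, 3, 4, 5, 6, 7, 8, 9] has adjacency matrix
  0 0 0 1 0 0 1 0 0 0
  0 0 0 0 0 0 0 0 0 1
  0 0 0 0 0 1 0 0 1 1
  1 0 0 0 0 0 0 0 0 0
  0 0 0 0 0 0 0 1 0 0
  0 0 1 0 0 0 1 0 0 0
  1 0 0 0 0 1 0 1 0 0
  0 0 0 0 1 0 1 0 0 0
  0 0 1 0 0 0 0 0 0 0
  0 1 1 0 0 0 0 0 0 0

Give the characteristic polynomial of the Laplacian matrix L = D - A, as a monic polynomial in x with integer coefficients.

x^10 - 18x^9 + 134x^8 - 536x^7 + 1253x^6 - 1744x^5 + 1412x^4 - 624x^3 + 133x^2 - 10x

Reading degrees in the order [0, 1, 2, 3, 4, 5, 6, 7, 8, 9] gives [2, 1, 3, 1, 1, 2, 3, 2, 1, 2]; set D = diag(2, 1, 3, 1, 1, 2, 3, 2, 1, 2) and form L = D - A. L has integer entries, so p(x) = det(xI - L) has integer coefficients. Expanding the determinant yields x^10 - 18x^9 + 134x^8 - 536x^7 + 1253x^6 - 1744x^5 + 1412x^4 - 624x^3 + 133x^2 - 10x. The coefficient of x^9 equals -trace(L) = -18, matching the sum of degrees. There is one zero in the spectrum, matching the 1 component.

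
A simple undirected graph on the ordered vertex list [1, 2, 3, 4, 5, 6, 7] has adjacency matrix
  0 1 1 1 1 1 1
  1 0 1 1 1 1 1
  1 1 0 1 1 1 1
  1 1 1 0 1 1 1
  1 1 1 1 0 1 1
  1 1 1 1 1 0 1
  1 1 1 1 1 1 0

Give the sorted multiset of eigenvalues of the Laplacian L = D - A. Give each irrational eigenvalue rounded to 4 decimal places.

With the vertex order [1, 2, 3, 4, 5, 6, 7], the degrees are [6, 6, 6, 6, 6, 6, 6], giving D = diag(6, 6, 6, 6, 6, 6, 6) and L = D - A. Diagonalising L (or applying a numerical eigensolver to the 7x7 matrix) gives the spectrum above. By the matrix-tree theorem the graph has (1/7) * product of the nonzero eigenvalues = 16807 spanning trees.

[0, 7, 7, 7, 7, 7, 7]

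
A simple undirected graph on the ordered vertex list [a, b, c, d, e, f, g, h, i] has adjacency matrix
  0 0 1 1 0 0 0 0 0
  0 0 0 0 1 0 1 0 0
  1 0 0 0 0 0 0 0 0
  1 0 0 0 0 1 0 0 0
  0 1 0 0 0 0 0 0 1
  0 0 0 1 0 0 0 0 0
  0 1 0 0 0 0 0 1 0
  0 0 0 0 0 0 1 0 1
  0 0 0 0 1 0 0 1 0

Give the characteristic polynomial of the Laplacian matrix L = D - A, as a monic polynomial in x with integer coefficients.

x^9 - 16x^8 + 105x^7 - 364x^6 + 715x^5 - 790x^4 + 450x^3 - 100x^2

Each diagonal entry of L is the vertex degree and each off-diagonal entry is -1 where an edge is present, 0 otherwise; in the order [a, b, c, d, e, f, g, h, i] the diagonal is [2, 2, 1, 2, 2, 1, 2, 2, 2]. Computing det(xI - L) by cofactor expansion (or equivalently via sum-over-permutations) gives x^9 - 16x^8 + 105x^7 - 364x^6 + 715x^5 - 790x^4 + 450x^3 - 100x^2. Since p(0) = det(-L) = 0, x divides p(x).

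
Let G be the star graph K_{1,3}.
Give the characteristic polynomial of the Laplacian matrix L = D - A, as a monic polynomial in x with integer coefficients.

The graph has 4 vertices and degree multiset [3, 1, 1, 1]; D is the diagonal matrix of degrees and L = D - A. Computing det(xI - L) by cofactor expansion (or equivalently via sum-over-permutations) gives x^4 - 6x^3 + 9x^2 - 4x. The coefficient of x^3 equals -trace(L) = -6, matching the sum of degrees. There is one zero in the spectrum, matching the 1 component.

x^4 - 6x^3 + 9x^2 - 4x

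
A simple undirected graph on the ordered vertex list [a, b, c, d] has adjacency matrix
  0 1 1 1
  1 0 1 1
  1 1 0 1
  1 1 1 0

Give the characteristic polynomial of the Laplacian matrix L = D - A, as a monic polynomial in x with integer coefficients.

Reading degrees in the order [a, b, c, d] gives [3, 3, 3, 3]; set D = diag(3, 3, 3, 3) and form L = D - A. The eigenvalues of L are [0, 4, 4, 4]; the characteristic polynomial is the product of (x - lambda_i), which multiplies out to x^4 - 12x^3 + 48x^2 - 64x. The constant term is 0 because L is singular (the all-ones vector lies in its kernel). By the matrix-tree theorem the graph has (1/4) * product of the nonzero eigenvalues = 16 spanning trees.

x^4 - 12x^3 + 48x^2 - 64x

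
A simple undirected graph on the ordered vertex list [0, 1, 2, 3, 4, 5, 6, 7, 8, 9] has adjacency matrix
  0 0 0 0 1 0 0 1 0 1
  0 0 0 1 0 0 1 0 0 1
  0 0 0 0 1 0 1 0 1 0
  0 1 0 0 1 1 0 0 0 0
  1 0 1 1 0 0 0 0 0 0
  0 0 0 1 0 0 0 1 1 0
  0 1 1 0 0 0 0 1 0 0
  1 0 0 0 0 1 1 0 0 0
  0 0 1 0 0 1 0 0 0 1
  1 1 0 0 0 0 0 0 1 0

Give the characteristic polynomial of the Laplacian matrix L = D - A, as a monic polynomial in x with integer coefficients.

x^10 - 30x^9 + 390x^8 - 2880x^7 + 13305x^6 - 39882x^5 + 77640x^4 - 94800x^3 + 66000x^2 - 20000x

Reading degrees in the order [0, 1, 2, 3, 4, 5, 6, 7, 8, 9] gives [3, 3, 3, 3, 3, 3, 3, 3, 3, 3]; set D = diag(3, 3, 3, 3, 3, 3, 3, 3, 3, 3) and form L = D - A. L has integer entries, so p(x) = det(xI - L) has integer coefficients. Expanding the determinant yields x^10 - 30x^9 + 390x^8 - 2880x^7 + 13305x^6 - 39882x^5 + 77640x^4 - 94800x^3 + 66000x^2 - 20000x. The constant term is 0 because L is singular (the all-ones vector lies in its kernel). The eigenvalues sum to 30, which equals trace(L) = 2|E|.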